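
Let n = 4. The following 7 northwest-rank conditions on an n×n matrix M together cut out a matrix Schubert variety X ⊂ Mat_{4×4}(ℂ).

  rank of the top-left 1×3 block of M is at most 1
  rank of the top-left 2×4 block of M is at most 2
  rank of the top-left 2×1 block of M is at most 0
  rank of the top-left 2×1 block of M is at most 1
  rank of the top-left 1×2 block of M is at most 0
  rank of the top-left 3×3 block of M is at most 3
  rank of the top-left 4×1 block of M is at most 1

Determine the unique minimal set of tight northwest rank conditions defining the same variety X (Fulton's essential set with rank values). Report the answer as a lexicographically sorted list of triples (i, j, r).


Propagating the 7 rank bounds to every northwest block:

  row 1: 0 | 0 | 1 | 1
  row 2: 0 | 1 | 2 | 2
  row 3: 1 | 2 | 3 | 3
  row 4: 1 | 2 | 3 | 4

hence w(1..4) = (3, 2, 1, 4).

ℓ(w)=3; the 2 essential cells (i,j,r):

[(1, 2, 0), (2, 1, 0)]


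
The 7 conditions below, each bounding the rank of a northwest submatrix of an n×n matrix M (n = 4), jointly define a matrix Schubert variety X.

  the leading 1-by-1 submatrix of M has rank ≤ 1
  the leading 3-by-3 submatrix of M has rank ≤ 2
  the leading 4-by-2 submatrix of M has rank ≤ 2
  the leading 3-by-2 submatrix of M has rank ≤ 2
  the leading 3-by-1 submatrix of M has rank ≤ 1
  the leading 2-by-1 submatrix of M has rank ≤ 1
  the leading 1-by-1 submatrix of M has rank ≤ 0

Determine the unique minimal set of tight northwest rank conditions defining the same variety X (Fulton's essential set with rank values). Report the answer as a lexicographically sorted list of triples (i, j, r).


Recovering R(i,j) via the rank-extension bound from the 7 conditions:

  R[1]: 0 | 1 | 1 | 1
  R[2]: 1 | 2 | 2 | 2
  R[3]: 1 | 2 | 2 | 3
  R[4]: 1 | 2 | 3 | 4

giving w = (2, 1, 4, 3) via Δ²R.

2 SE-corners of the 2-cell Rothe diagram give Ess(w):

[(1, 1, 0), (3, 3, 2)]


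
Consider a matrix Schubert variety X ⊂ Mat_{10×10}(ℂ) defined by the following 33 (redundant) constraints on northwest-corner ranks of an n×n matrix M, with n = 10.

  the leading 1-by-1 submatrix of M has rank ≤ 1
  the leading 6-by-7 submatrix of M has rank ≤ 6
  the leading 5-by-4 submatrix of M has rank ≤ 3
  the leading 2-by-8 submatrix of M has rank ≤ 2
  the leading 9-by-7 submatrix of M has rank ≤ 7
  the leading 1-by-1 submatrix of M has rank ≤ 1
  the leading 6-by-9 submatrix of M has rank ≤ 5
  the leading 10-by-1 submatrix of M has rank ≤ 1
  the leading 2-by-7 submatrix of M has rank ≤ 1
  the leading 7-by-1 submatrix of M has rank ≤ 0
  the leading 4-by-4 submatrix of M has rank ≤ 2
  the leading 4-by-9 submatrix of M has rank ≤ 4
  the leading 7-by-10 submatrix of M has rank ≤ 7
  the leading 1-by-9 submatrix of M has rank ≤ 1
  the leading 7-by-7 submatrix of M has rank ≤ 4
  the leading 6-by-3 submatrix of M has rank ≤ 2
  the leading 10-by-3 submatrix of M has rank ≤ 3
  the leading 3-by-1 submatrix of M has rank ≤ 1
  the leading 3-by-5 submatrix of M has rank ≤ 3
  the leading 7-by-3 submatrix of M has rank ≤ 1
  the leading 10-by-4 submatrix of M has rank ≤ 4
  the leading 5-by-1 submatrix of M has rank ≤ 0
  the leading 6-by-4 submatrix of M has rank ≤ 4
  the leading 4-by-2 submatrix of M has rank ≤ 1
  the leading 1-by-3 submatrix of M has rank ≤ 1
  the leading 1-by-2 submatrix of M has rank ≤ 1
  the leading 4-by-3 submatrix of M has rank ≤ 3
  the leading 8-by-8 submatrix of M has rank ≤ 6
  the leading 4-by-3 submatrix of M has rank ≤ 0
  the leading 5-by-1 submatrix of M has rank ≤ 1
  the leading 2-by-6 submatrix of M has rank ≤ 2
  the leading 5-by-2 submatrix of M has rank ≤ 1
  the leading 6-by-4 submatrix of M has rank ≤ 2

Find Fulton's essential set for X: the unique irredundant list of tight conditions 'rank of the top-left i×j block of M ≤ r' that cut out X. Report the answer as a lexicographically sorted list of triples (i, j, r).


Reconstructing r_w from the 33 given conditions:

  0, 0, 0, 1, 1, 1, 1, 1, 1, 1
  0, 0, 0, 1, 1, 1, 1, 2, 2, 2
  0, 0, 0, 1, 2, 2, 2, 3, 3, 3
  0, 0, 0, 1, 2, 3, 3, 4, 4, 4
  0, 1, 1, 2, 3, 4, 4, 5, 5, 5
  0, 1, 1, 2, 3, 4, 4, 5, 5, 6
  0, 1, 1, 2, 3, 4, 4, 5, 6, 7
  1, 2, 2, 3, 4, 5, 5, 6, 7, 8
  1, 2, 3, 4, 5, 6, 6, 7, 8, 9
  1, 2, 3, 4, 5, 6, 7, 8, 9, 10

second differences of R give the permutation w = (4, 8, 5, 6, 2, 10, 9, 1, 3, 7).

ℓ(w)=23; the 6 essential cells (i,j,r):

[(2, 7, 1), (4, 3, 0), (6, 9, 5), (7, 1, 0), (7, 3, 1), (7, 7, 4)]


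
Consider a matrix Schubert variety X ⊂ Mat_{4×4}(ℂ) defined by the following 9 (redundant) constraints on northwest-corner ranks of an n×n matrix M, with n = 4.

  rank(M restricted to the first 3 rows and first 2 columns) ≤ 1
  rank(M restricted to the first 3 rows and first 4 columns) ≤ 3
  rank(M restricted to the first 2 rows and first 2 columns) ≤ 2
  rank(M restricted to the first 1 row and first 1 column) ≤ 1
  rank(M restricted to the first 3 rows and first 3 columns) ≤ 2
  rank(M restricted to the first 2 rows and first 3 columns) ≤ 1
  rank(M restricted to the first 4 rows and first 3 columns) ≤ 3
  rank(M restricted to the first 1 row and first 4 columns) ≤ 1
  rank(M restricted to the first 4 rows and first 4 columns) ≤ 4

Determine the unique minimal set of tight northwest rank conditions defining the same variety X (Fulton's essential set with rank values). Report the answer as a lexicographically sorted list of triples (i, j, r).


Propagating the 9 rank bounds to every northwest block:

  R[1]: 1  1  1  1
  R[2]: 1  1  1  2
  R[3]: 1  1  2  3
  R[4]: 1  2  3  4

so w = (1, 4, 3, 2).

Fulton essential set (2 of the 3 Rothe cells):

[(2, 3, 1), (3, 2, 1)]


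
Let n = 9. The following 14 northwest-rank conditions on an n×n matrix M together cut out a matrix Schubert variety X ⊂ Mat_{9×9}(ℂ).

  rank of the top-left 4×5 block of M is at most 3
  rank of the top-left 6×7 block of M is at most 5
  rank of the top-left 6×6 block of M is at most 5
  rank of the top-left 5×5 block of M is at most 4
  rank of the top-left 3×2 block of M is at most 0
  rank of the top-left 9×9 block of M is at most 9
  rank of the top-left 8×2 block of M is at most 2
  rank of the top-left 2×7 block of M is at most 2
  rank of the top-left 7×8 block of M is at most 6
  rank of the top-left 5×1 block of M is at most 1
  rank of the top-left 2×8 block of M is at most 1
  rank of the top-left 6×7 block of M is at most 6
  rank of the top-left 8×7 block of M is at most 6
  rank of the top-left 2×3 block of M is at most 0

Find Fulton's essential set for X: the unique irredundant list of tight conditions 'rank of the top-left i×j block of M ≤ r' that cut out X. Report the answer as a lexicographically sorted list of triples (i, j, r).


Recovering R(i,j) via the rank-extension bound from the 14 conditions:

  row 1: 0  0  0  1  1  1  1  1  1
  row 2: 0  0  0  1  1  1  1  1  2
  row 3: 0  0  1  2  2  2  2  2  3
  row 4: 1  1  2  3  3  3  3  3  4
  row 5: 1  2  3  4  4  4  4  4  5
  row 6: 1  2  3  4  5  5  5  5  6
  row 7: 1  2  3  4  5  6  6  6  7
  row 8: 1  2  3  4  5  6  6  7  8
  row 9: 1  2  3  4  5  6  7  8  9

so w = (4, 9, 3, 1, 2, 5, 6, 8, 7).

4 SE-corners of the 13-cell Rothe diagram give Ess(w):

[(2, 3, 0), (2, 8, 1), (3, 2, 0), (8, 7, 6)]


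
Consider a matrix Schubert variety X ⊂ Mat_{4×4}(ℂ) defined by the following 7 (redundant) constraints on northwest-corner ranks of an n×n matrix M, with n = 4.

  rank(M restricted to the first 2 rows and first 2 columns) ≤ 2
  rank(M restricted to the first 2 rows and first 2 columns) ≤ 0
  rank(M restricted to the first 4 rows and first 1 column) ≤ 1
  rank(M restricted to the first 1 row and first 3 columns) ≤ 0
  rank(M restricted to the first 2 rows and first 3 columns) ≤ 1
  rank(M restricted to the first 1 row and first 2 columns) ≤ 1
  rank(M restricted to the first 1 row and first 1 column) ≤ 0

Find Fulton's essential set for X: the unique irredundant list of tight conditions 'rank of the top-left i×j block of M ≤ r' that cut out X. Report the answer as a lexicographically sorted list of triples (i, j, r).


Rank table r_w(4×4) implied by the 7 constraints:

  0  0  0  1
  0  0  1  2
  1  1  2  3
  1  2  3  4

second differences of R give the permutation w = (4, 3, 1, 2).

D(w) has 5 cells with 2 SE-corners; essential set:

[(1, 3, 0), (2, 2, 0)]


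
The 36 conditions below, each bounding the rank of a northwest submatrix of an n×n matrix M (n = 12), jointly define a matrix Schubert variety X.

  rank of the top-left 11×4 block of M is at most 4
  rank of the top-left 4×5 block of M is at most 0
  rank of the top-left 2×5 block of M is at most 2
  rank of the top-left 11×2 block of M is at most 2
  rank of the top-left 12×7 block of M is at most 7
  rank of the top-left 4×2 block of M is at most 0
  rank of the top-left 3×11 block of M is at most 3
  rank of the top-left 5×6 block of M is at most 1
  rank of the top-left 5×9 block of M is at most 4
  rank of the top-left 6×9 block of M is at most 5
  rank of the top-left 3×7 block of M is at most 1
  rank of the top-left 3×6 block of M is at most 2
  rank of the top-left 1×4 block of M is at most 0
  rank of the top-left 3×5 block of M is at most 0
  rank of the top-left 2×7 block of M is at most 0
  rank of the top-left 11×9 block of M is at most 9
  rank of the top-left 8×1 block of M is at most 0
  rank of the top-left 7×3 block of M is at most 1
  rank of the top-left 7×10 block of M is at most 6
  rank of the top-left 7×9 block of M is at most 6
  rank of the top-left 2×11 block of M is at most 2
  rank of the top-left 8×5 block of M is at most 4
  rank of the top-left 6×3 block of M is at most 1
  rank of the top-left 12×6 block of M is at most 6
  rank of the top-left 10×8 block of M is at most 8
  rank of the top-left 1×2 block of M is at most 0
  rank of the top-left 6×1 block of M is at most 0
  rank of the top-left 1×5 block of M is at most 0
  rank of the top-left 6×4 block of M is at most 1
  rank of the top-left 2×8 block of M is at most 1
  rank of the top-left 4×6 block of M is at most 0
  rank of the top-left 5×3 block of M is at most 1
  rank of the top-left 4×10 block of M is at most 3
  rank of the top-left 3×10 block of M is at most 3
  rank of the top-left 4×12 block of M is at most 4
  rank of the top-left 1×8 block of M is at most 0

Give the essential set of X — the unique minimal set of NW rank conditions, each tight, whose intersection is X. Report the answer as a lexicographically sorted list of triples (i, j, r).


Recovering R(i,j) via the rank-extension bound from the 36 conditions:

  0, 0, 0, 0, 0, 0, 0, 0, 1, 1, 1, 1
  0, 0, 0, 0, 0, 0, 0, 1, 2, 2, 2, 2
  0, 0, 0, 0, 0, 0, 1, 2, 3, 3, 3, 3
  0, 0, 0, 0, 0, 0, 1, 2, 3, 3, 4, 4
  0, 1, 1, 1, 1, 1, 2, 3, 4, 4, 5, 5
  0, 1, 1, 1, 2, 2, 3, 4, 5, 5, 6, 6
  0, 1, 1, 2, 3, 3, 4, 5, 6, 6, 7, 7
  0, 1, 2, 3, 4, 4, 5, 6, 7, 7, 8, 8
  1, 2, 3, 4, 5, 5, 6, 7, 8, 8, 9, 9
  1, 2, 3, 4, 5, 6, 7, 8, 9, 9, 10, 10
  1, 2, 3, 4, 5, 6, 7, 8, 9, 10, 11, 11
  1, 2, 3, 4, 5, 6, 7, 8, 9, 10, 11, 12

giving w = (9, 8, 7, 11, 2, 5, 4, 3, 1, 6, 10, 12) via Δ²R.

Fulton essential set (7 of the 35 Rothe cells):

[(1, 8, 0), (2, 7, 0), (4, 6, 0), (4, 10, 3), (6, 4, 1), (7, 3, 1), (8, 1, 0)]


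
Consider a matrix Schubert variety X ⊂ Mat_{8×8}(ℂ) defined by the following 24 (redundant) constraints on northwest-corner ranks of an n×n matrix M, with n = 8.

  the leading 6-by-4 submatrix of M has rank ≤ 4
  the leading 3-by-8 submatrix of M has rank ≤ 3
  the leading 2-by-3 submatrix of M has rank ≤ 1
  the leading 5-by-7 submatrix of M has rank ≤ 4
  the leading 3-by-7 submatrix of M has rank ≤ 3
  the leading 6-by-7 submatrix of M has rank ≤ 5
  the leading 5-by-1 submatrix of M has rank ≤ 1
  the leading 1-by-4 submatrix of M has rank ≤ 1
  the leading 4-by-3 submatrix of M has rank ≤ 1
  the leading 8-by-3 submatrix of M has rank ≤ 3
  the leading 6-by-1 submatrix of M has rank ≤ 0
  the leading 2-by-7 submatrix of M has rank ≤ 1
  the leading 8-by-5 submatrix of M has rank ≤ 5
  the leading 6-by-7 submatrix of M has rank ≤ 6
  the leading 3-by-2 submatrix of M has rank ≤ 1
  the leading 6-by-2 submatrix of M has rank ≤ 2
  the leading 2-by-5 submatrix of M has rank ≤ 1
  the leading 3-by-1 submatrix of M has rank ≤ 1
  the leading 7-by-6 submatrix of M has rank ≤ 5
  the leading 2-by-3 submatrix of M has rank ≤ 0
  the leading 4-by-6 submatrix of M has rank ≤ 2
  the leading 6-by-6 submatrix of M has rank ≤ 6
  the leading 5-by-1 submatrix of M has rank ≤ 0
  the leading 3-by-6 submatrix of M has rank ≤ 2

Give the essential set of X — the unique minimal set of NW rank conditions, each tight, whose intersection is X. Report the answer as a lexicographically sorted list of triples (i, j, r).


Recovering R(i,j) via the rank-extension bound from the 24 conditions:

  0, 0, 0, 1, 1, 1, 1, 1
  0, 0, 0, 1, 1, 1, 1, 2
  0, 1, 1, 2, 2, 2, 2, 3
  0, 1, 1, 2, 2, 2, 3, 4
  0, 1, 2, 3, 3, 3, 4, 5
  0, 1, 2, 3, 4, 4, 5, 6
  1, 2, 3, 4, 5, 5, 6, 7
  1, 2, 3, 4, 5, 6, 7, 8

so w = (4, 8, 2, 7, 3, 5, 1, 6).

|D(w)|=16, |Ess(w)|=5:

[(2, 3, 0), (2, 7, 1), (4, 3, 1), (4, 6, 2), (6, 1, 0)]


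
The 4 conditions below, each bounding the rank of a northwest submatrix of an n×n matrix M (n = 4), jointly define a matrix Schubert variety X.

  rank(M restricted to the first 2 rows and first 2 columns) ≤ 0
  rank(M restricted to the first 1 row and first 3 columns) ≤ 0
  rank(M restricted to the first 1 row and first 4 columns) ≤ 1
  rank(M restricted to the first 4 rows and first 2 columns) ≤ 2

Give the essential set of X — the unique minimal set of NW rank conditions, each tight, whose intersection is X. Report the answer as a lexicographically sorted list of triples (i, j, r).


Computing R[i][j] = min implied NW-rank bound (n=4, 4 conditions):

  0, 0, 0, 1
  0, 0, 1, 2
  1, 1, 2, 3
  1, 2, 3, 4

reading off 1-entries of Δ²R: w = (4, 3, 1, 2).

|D(w)|=5, |Ess(w)|=2:

[(1, 3, 0), (2, 2, 0)]


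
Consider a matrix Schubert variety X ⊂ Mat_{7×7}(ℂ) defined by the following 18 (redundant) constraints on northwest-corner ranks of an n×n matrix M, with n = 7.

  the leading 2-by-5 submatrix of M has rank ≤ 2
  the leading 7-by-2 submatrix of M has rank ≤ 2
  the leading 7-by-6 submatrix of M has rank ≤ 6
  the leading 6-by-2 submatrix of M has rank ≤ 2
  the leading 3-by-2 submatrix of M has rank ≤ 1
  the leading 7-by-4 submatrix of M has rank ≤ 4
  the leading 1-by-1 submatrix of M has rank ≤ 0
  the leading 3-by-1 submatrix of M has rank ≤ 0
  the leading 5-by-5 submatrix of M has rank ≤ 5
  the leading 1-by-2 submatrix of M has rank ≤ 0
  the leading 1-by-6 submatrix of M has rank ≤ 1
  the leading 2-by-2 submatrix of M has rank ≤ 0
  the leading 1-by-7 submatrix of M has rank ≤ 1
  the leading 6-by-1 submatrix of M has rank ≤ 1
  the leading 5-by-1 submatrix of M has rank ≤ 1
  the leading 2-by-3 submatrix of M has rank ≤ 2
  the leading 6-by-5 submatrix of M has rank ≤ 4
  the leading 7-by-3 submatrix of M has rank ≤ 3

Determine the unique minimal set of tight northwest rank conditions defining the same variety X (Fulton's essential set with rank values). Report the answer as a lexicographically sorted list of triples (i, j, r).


Reconstructing r_w from the 18 given conditions:

  row 1: 0  0  1  1  1  1  1
  row 2: 0  0  1  2  2  2  2
  row 3: 0  1  2  3  3  3  3
  row 4: 1  2  3  4  4  4  4
  row 5: 1  2  3  4  4  5  5
  row 6: 1  2  3  4  4  5  6
  row 7: 1  2  3  4  5  6  7

giving w = (3, 4, 2, 1, 6, 7, 5) via Δ²R.

3 SE-corners of the 7-cell Rothe diagram give Ess(w):

[(2, 2, 0), (3, 1, 0), (6, 5, 4)]


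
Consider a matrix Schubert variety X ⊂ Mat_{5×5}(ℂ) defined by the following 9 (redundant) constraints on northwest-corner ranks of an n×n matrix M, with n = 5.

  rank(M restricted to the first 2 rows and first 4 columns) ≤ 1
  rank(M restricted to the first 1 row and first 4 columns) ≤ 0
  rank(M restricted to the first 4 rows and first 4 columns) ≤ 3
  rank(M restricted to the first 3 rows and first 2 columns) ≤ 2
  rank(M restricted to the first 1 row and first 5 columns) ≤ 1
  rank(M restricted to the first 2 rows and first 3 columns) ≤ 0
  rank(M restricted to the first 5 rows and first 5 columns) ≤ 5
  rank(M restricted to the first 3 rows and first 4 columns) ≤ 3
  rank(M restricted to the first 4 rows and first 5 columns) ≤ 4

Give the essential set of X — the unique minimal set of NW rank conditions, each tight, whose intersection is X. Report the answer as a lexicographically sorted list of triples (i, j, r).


The tightest implied rank at each (i,j), from the 9 conditions:

  row 1: 0 0 0 0 1
  row 2: 0 0 0 1 2
  row 3: 1 1 1 2 3
  row 4: 1 2 2 3 4
  row 5: 1 2 3 4 5

hence w(1..5) = (5, 4, 1, 2, 3).

Rothe diagram D(w) (7 cells), 2 SE-corners (essential conditions):

[(1, 4, 0), (2, 3, 0)]


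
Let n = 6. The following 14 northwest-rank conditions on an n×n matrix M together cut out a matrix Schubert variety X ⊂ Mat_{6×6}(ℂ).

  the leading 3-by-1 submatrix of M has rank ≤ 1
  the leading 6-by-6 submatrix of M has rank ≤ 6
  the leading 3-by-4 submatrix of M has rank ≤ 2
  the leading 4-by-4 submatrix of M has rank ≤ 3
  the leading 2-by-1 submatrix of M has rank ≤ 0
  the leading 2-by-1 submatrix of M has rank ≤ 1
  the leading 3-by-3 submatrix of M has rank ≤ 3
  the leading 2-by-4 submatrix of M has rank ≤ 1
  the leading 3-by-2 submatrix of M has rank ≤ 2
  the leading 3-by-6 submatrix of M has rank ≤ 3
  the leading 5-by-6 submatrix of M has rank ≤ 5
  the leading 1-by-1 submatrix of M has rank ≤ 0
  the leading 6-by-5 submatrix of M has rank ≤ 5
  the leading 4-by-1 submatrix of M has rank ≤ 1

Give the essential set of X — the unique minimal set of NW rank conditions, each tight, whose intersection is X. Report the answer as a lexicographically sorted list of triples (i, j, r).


Reconstructing r_w from the 14 given conditions:

  R[1]: 0 | 1 | 1 | 1 | 1 | 1
  R[2]: 0 | 1 | 1 | 1 | 2 | 2
  R[3]: 1 | 2 | 2 | 2 | 3 | 3
  R[4]: 1 | 2 | 3 | 3 | 4 | 4
  R[5]: 1 | 2 | 3 | 4 | 5 | 5
  R[6]: 1 | 2 | 3 | 4 | 5 | 6

the unique w with this rank table is (2, 5, 1, 3, 4, 6).

|D(w)|=4, |Ess(w)|=2:

[(2, 1, 0), (2, 4, 1)]


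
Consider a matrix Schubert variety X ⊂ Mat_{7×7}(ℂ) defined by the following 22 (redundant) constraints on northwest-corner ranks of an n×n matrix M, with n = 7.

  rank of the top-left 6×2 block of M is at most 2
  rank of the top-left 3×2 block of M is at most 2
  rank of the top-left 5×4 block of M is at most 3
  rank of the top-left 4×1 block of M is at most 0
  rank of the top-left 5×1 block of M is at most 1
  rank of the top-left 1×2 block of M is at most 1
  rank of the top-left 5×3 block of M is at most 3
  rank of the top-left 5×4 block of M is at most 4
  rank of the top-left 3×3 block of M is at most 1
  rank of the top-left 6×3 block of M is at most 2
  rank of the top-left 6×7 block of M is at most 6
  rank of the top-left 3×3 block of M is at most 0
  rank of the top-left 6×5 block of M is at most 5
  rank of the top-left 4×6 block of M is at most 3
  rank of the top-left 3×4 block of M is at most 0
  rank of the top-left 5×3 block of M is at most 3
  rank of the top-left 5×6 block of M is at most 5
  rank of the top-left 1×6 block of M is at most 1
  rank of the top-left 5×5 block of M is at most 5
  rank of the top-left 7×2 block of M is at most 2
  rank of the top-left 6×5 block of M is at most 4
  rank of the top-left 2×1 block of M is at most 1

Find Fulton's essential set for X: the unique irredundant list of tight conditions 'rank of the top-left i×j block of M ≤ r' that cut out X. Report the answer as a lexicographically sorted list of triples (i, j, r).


Propagating the 22 rank bounds to every northwest block:

  i=1: 0  0  0  0  1  1  1
  i=2: 0  0  0  0  1  2  2
  i=3: 0  0  0  0  1  2  3
  i=4: 0  1  1  1  2  3  4
  i=5: 1  2  2  2  3  4  5
  i=6: 1  2  2  3  4  5  6
  i=7: 1  2  3  4  5  6  7

giving w = (5, 6, 7, 2, 1, 4, 3) via Δ²R.

Fulton essential set (3 of the 14 Rothe cells):

[(3, 4, 0), (4, 1, 0), (6, 3, 2)]


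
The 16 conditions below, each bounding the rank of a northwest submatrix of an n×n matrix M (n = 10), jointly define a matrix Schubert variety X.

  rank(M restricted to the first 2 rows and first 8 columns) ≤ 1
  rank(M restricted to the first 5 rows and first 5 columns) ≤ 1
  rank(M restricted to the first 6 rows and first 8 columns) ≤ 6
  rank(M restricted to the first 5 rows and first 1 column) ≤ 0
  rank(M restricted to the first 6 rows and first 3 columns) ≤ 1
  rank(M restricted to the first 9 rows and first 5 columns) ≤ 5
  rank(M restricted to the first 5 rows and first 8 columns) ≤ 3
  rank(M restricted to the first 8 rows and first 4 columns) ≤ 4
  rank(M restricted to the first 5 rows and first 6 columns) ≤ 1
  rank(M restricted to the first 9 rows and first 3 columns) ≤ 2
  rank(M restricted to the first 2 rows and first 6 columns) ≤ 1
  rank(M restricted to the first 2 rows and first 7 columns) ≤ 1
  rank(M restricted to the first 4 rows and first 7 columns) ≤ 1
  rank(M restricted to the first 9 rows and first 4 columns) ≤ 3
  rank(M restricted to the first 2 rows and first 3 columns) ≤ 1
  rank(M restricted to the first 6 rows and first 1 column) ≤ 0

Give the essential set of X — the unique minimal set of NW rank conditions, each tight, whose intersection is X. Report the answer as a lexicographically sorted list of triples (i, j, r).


Rank table r_w(10×10) implied by the 16 constraints:

  i=1: 0 1 1 1 1 1 1 1 1 1
  i=2: 0 1 1 1 1 1 1 1 2 2
  i=3: 0 1 1 1 1 1 1 2 3 3
  i=4: 0 1 1 1 1 1 1 2 3 4
  i=5: 0 1 1 1 1 1 2 3 4 5
  i=6: 0 1 1 2 2 2 3 4 5 6
  i=7: 1 2 2 3 3 3 4 5 6 7
  i=8: 1 2 2 3 4 4 5 6 7 8
  i=9: 1 2 2 3 4 5 6 7 8 9
  i=10: 1 2 3 4 5 6 7 8 9 10

hence w(1..10) = (2, 9, 8, 10, 7, 4, 1, 5, 6, 3).

6 SE-corners of the 29-cell Rothe diagram give Ess(w):

[(2, 8, 1), (4, 7, 1), (5, 6, 1), (6, 1, 0), (6, 3, 1), (9, 3, 2)]


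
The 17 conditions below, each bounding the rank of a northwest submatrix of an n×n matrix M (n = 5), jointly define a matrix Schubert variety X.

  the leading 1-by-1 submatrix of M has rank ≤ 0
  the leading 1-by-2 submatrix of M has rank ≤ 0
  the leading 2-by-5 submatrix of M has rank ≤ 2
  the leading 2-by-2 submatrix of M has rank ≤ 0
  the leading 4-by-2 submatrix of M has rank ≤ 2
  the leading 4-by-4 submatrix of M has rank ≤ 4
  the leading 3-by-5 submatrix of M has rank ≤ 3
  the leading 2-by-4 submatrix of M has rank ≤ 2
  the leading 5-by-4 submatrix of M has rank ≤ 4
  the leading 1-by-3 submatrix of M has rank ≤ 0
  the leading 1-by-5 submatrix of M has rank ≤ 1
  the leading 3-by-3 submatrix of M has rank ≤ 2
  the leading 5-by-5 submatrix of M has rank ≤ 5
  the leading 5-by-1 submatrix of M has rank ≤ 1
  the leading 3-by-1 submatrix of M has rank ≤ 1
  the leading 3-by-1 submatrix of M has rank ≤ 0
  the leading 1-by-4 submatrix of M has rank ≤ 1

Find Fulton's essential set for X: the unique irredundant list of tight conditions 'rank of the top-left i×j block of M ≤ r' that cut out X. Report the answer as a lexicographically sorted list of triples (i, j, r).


Propagating the 17 rank bounds to every northwest block:

  R[1]: 0 | 0 | 0 | 1 | 1
  R[2]: 0 | 0 | 1 | 2 | 2
  R[3]: 0 | 1 | 2 | 3 | 3
  R[4]: 1 | 2 | 3 | 4 | 4
  R[5]: 1 | 2 | 3 | 4 | 5

second differences of R give the permutation w = (4, 3, 2, 1, 5).

Fulton essential set (3 of the 6 Rothe cells):

[(1, 3, 0), (2, 2, 0), (3, 1, 0)]


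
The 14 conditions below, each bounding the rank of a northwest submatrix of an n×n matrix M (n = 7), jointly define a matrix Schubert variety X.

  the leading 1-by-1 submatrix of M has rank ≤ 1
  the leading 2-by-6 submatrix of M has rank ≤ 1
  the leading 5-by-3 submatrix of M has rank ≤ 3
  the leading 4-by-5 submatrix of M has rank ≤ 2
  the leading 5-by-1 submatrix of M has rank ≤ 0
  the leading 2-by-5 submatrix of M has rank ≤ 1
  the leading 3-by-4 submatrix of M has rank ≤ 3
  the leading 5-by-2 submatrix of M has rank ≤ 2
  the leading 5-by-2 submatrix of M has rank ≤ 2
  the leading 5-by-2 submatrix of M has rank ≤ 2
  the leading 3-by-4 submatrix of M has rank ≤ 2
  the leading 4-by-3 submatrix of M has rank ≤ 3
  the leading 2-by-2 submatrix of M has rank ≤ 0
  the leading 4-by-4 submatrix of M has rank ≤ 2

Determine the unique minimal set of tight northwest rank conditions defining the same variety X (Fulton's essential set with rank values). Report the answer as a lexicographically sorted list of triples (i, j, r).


Computing R[i][j] = min implied NW-rank bound (n=7, 14 conditions):

  row 1: 0  0  1  1  1  1  1
  row 2: 0  0  1  1  1  1  2
  row 3: 0  1  2  2  2  2  3
  row 4: 0  1  2  2  2  3  4
  row 5: 0  1  2  3  3  4  5
  row 6: 1  2  3  4  4  5  6
  row 7: 1  2  3  4  5  6  7

second differences of R give the permutation w = (3, 7, 2, 6, 4, 1, 5).

4 SE-corners of the 12-cell Rothe diagram give Ess(w):

[(2, 2, 0), (2, 6, 1), (4, 5, 2), (5, 1, 0)]


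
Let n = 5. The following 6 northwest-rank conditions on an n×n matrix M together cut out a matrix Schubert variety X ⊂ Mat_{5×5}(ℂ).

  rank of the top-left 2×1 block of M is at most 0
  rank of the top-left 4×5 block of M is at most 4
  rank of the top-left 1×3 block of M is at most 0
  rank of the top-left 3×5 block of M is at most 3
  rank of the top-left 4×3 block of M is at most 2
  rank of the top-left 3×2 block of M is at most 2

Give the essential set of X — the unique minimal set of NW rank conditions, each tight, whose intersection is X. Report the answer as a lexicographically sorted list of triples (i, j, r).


Rank table r_w(5×5) implied by the 6 constraints:

  R[1]: 0 | 0 | 0 | 1 | 1
  R[2]: 0 | 1 | 1 | 2 | 2
  R[3]: 1 | 2 | 2 | 3 | 3
  R[4]: 1 | 2 | 2 | 3 | 4
  R[5]: 1 | 2 | 3 | 4 | 5

so w = (4, 2, 1, 5, 3).

Fulton essential set (3 of the 5 Rothe cells):

[(1, 3, 0), (2, 1, 0), (4, 3, 2)]


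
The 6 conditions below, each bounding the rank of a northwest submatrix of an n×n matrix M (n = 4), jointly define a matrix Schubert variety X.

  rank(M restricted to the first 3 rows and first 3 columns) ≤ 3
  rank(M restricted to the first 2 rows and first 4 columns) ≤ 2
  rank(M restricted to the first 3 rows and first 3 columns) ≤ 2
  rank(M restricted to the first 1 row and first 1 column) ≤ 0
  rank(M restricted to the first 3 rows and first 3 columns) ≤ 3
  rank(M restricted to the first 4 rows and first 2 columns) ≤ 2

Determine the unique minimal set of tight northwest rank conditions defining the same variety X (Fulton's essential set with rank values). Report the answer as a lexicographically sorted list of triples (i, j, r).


The tightest implied rank at each (i,j), from the 6 conditions:

  row 1: 0, 1, 1, 1
  row 2: 1, 2, 2, 2
  row 3: 1, 2, 2, 3
  row 4: 1, 2, 3, 4

so w = (2, 1, 4, 3).

D(w) has 2 cells with 2 SE-corners; essential set:

[(1, 1, 0), (3, 3, 2)]


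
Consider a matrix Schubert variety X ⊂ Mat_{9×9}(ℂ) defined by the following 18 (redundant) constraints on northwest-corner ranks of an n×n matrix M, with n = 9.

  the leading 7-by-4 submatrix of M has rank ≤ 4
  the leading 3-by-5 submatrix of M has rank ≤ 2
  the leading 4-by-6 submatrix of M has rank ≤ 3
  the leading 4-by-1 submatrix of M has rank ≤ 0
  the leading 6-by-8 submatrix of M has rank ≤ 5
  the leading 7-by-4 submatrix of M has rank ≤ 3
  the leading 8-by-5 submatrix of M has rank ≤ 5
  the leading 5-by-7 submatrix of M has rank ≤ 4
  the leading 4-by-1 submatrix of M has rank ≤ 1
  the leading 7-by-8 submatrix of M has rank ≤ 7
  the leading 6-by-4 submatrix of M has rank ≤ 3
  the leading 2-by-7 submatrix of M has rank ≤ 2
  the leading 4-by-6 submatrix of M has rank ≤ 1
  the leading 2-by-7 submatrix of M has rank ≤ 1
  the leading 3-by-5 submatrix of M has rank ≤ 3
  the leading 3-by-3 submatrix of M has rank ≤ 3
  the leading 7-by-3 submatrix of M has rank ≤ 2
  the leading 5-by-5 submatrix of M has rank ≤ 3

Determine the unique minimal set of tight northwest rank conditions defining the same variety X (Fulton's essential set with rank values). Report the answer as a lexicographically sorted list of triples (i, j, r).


Computing R[i][j] = min implied NW-rank bound (n=9, 18 conditions):

  row 1: 0  1  1  1  1  1  1  1  1
  row 2: 0  1  1  1  1  1  1  2  2
  row 3: 0  1  1  1  1  1  2  3  3
  row 4: 0  1  1  1  1  1  2  3  4
  row 5: 1  2  2  2  2  2  3  4  5
  row 6: 1  2  2  3  3  3  4  5  6
  row 7: 1  2  2  3  4  4  5  6  7
  row 8: 1  2  3  4  5  5  6  7  8
  row 9: 1  2  3  4  5  6  7  8  9

giving w = (2, 8, 7, 9, 1, 4, 5, 3, 6) via Δ²R.

D(w) has 19 cells with 4 SE-corners; essential set:

[(2, 7, 1), (4, 1, 0), (4, 6, 1), (7, 3, 2)]


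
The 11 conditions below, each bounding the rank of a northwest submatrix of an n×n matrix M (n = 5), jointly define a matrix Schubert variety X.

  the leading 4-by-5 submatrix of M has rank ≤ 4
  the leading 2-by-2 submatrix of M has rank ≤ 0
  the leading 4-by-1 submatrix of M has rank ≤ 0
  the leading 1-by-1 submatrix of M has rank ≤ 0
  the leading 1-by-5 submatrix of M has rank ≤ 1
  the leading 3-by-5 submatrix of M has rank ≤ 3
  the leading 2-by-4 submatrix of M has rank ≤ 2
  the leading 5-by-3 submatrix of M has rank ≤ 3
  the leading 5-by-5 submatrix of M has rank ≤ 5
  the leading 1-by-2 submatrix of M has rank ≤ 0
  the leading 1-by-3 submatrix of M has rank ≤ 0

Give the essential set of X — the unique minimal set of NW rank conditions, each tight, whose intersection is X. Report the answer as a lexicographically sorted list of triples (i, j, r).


Rank table r_w(5×5) implied by the 11 constraints:

  0  0  0  1  1
  0  0  1  2  2
  0  1  2  3  3
  0  1  2  3  4
  1  2  3  4  5

the unique w with this rank table is (4, 3, 2, 5, 1).

D(w) has 7 cells with 3 SE-corners; essential set:

[(1, 3, 0), (2, 2, 0), (4, 1, 0)]


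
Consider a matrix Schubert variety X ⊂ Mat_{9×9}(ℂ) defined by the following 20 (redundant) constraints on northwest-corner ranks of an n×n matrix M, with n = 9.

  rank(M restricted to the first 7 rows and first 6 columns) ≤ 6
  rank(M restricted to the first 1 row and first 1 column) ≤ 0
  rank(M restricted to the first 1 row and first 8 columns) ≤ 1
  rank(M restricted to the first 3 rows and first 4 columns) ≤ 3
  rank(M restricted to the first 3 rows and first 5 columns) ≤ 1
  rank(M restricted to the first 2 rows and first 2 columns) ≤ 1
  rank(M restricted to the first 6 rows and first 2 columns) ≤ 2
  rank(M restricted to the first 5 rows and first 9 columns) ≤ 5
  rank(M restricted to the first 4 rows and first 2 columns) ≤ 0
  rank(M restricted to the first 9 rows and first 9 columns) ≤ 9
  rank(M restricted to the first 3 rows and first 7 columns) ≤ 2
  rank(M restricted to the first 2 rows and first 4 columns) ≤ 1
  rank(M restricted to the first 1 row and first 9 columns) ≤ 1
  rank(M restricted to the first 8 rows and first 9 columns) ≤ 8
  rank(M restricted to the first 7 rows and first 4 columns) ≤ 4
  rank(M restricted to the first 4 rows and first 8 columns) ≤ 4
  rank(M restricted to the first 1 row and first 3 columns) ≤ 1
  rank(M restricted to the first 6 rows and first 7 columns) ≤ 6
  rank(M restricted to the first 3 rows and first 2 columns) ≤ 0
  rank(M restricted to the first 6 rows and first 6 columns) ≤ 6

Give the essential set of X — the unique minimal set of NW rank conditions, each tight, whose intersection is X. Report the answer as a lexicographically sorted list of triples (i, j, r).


Rank table r_w(9×9) implied by the 20 constraints:

  i=1: 0, 0, 1, 1, 1, 1, 1, 1, 1
  i=2: 0, 0, 1, 1, 1, 2, 2, 2, 2
  i=3: 0, 0, 1, 1, 1, 2, 2, 3, 3
  i=4: 0, 0, 1, 2, 2, 3, 3, 4, 4
  i=5: 1, 1, 2, 3, 3, 4, 4, 5, 5
  i=6: 1, 2, 3, 4, 4, 5, 5, 6, 6
  i=7: 1, 2, 3, 4, 5, 6, 6, 7, 7
  i=8: 1, 2, 3, 4, 5, 6, 7, 8, 8
  i=9: 1, 2, 3, 4, 5, 6, 7, 8, 9

hence w(1..9) = (3, 6, 8, 4, 1, 2, 5, 7, 9).

D(w) has 13 cells with 3 SE-corners; essential set:

[(3, 5, 1), (3, 7, 2), (4, 2, 0)]


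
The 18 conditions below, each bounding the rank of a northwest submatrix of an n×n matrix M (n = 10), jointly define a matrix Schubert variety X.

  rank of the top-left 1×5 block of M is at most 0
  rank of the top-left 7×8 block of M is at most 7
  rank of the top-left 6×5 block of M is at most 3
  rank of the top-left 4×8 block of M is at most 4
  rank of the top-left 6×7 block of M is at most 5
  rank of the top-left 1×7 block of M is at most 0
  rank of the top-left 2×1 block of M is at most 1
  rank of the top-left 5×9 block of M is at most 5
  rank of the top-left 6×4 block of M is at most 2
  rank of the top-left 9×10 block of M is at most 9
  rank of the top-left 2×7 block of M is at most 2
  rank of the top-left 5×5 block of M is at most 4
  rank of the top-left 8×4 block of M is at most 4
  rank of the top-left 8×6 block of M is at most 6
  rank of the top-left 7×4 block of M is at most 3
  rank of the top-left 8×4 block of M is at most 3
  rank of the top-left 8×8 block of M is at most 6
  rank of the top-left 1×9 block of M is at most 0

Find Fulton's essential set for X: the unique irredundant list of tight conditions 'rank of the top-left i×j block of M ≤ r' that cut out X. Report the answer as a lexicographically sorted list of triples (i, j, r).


Rank table r_w(10×10) implied by the 18 constraints:

  R[1]: 0, 0, 0, 0, 0, 0, 0, 0, 0, 1
  R[2]: 1, 1, 1, 1, 1, 1, 1, 1, 1, 2
  R[3]: 1, 2, 2, 2, 2, 2, 2, 2, 2, 3
  R[4]: 1, 2, 2, 2, 3, 3, 3, 3, 3, 4
  R[5]: 1, 2, 2, 2, 3, 4, 4, 4, 4, 5
  R[6]: 1, 2, 2, 2, 3, 4, 5, 5, 5, 6
  R[7]: 1, 2, 3, 3, 4, 5, 6, 6, 6, 7
  R[8]: 1, 2, 3, 3, 4, 5, 6, 6, 7, 8
  R[9]: 1, 2, 3, 4, 5, 6, 7, 7, 8, 9
  R[10]: 1, 2, 3, 4, 5, 6, 7, 8, 9, 10

so w = (10, 1, 2, 5, 6, 7, 3, 9, 4, 8).

Rothe diagram D(w) (17 cells), 4 SE-corners (essential conditions):

[(1, 9, 0), (6, 4, 2), (8, 4, 3), (8, 8, 6)]


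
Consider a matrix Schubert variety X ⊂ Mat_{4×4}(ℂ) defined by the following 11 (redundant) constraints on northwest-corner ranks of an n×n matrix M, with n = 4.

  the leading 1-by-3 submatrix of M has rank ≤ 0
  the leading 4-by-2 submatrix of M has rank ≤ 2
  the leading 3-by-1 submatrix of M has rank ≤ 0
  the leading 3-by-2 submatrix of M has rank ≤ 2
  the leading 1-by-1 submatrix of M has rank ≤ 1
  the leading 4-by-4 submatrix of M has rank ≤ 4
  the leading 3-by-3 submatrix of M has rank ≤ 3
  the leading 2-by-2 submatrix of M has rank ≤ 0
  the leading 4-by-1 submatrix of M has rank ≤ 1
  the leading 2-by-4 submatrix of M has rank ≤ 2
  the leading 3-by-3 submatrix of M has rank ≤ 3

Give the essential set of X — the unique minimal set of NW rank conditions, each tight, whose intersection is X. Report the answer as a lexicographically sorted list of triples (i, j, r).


The tightest implied rank at each (i,j), from the 11 conditions:

  i=1: 0 0 0 1
  i=2: 0 0 1 2
  i=3: 0 1 2 3
  i=4: 1 2 3 4

so w = (4, 3, 2, 1).

ℓ(w)=6; the 3 essential cells (i,j,r):

[(1, 3, 0), (2, 2, 0), (3, 1, 0)]


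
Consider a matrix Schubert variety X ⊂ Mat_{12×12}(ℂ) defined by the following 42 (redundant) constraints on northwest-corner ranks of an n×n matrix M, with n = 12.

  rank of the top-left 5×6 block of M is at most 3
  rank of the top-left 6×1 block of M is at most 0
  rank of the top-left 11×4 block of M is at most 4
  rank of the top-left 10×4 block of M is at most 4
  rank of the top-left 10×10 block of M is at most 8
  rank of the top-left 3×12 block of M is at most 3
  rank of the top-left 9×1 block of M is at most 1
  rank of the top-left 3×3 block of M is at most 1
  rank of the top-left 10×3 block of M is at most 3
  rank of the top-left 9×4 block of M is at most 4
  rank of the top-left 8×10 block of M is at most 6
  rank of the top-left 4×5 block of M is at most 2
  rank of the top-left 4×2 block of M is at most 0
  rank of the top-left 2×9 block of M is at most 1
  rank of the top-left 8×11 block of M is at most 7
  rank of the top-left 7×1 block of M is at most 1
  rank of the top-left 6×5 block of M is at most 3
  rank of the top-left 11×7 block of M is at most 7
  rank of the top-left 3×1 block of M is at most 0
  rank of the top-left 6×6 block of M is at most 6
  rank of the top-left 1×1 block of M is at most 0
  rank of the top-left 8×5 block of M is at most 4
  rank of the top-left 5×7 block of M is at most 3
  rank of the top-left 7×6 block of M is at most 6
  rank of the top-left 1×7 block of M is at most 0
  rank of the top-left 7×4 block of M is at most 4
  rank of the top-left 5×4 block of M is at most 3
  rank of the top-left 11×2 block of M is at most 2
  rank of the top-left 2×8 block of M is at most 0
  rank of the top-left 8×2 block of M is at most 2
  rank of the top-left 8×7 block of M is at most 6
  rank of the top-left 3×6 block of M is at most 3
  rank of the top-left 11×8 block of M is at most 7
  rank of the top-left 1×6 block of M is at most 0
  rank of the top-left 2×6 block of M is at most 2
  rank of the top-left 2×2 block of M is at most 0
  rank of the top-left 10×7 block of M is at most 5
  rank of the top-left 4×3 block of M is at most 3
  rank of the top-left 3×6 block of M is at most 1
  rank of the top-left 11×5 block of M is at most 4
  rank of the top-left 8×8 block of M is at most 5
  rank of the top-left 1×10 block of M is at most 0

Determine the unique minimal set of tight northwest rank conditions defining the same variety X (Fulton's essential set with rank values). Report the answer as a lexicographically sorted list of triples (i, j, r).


The tightest implied rank at each (i,j), from the 42 conditions:

  0 0 0 0 0 0 0 0 0 0 1 1
  0 0 0 0 0 0 0 0 1 1 2 2
  0 0 1 1 1 1 1 1 2 2 3 3
  0 0 1 2 2 2 2 2 3 3 4 4
  0 1 2 3 3 3 3 3 4 4 5 5
  0 1 2 3 3 4 4 4 5 5 6 6
  1 2 3 4 4 5 5 5 6 6 7 7
  1 2 3 4 4 5 5 5 6 6 7 8
  1 2 3 4 4 5 5 6 7 7 8 9
  1 2 3 4 4 5 5 6 7 8 9 10
  1 2 3 4 4 5 6 7 8 9 10 11
  1 2 3 4 5 6 7 8 9 10 11 12

reading off 1-entries of Δ²R: w = (11, 9, 3, 4, 2, 6, 1, 12, 8, 10, 7, 5).

|D(w)|=34, |Ess(w)|=9:

[(1, 10, 0), (2, 8, 0), (4, 2, 0), (6, 1, 0), (6, 5, 3), (8, 8, 5), (8, 10, 6), (10, 7, 5), (11, 5, 4)]


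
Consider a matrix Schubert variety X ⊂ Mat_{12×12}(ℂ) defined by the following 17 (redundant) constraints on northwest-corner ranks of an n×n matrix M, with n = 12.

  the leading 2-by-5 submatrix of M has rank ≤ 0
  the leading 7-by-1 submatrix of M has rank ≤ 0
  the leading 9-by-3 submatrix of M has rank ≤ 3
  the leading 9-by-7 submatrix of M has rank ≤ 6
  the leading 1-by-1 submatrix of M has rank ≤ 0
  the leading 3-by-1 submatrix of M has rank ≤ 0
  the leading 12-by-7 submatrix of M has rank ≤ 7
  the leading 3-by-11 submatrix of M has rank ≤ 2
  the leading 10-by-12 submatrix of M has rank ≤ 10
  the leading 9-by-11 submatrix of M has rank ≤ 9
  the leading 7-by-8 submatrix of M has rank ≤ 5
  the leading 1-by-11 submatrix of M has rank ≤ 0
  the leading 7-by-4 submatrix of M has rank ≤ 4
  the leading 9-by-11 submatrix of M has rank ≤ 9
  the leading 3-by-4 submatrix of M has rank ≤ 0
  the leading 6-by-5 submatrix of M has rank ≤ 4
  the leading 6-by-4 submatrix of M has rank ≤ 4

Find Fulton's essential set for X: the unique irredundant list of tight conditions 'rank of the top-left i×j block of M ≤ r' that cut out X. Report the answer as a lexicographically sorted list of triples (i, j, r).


The tightest implied rank at each (i,j), from the 17 conditions:

  row 1: 0 0 0 0 0 0 0 0 0 0 0 1
  row 2: 0 0 0 0 0 1 1 1 1 1 1 2
  row 3: 0 0 0 0 1 2 2 2 2 2 2 3
  row 4: 0 1 1 1 2 3 3 3 3 3 3 4
  row 5: 0 1 2 2 3 4 4 4 4 4 4 5
  row 6: 0 1 2 3 4 5 5 5 5 5 5 6
  row 7: 0 1 2 3 4 5 5 5 6 6 6 7
  row 8: 1 2 3 4 5 6 6 6 7 7 7 8
  row 9: 1 2 3 4 5 6 6 7 8 8 8 9
  row 10: 1 2 3 4 5 6 7 8 9 9 9 10
  row 11: 1 2 3 4 5 6 7 8 9 10 10 11
  row 12: 1 2 3 4 5 6 7 8 9 10 11 12

so w = (12, 6, 5, 2, 3, 4, 9, 1, 8, 7, 10, 11).

Rothe diagram D(w) (27 cells), 6 SE-corners (essential conditions):

[(1, 11, 0), (2, 5, 0), (3, 4, 0), (7, 1, 0), (7, 8, 5), (9, 7, 6)]
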